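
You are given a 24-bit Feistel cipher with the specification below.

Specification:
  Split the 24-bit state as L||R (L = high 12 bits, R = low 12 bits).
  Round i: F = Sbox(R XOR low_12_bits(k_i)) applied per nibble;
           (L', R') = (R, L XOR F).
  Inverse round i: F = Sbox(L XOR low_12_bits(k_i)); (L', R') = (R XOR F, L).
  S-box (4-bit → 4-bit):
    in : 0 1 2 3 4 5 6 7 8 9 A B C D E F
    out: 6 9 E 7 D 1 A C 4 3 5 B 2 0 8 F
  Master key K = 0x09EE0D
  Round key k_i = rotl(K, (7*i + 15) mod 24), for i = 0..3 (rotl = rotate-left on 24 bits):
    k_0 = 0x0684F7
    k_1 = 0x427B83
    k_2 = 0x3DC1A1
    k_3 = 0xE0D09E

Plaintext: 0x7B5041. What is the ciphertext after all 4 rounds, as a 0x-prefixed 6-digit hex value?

s_0 = plaintext = 0x7B5041
s_1 = Round(s_0, k_0) = 0x041A0F
s_2 = Round(s_1, k_1) = 0xA0F903
s_3 = Round(s_2, k_2) = 0x903E51
s_4 = Round(s_3, k_3) = 0xE5112C

0xE5112C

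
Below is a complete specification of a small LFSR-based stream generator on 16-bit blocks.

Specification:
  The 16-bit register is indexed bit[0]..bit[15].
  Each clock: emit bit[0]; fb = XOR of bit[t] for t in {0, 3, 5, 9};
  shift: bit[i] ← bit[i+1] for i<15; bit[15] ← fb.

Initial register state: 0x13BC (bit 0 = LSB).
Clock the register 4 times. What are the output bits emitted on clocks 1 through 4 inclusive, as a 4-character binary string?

0011

reg_0 = 0x13BC
clock 1: out=0, reg = 0x89DE
clock 2: out=0, reg = 0xC4EF
clock 3: out=1, reg = 0xE277
clock 4: out=1, reg = 0xF13B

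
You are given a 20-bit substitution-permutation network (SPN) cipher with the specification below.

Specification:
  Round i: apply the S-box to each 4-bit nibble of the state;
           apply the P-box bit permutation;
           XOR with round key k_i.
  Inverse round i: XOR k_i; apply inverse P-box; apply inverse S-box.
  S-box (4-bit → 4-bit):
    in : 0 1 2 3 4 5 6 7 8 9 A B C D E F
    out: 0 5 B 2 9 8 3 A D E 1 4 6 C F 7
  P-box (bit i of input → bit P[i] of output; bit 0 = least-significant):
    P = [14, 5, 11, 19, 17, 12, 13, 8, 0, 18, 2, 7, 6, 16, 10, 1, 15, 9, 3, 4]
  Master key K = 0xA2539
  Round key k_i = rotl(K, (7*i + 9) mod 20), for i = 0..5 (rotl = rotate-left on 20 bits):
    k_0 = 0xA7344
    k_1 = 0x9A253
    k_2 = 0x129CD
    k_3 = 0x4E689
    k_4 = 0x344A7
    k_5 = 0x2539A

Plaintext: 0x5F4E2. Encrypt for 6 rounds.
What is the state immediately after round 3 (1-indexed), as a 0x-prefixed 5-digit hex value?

s_0 = plaintext = 0x5F4E2
s_1 = Round(s_0, k_0) = 0x106B5
s_2 = Round(s_1, k_1) = 0x5025A
s_3 = Round(s_2, k_2) = 0x5685C
s_4 = Round(s_3, k_3) = 0x5EF7C
s_5 = Round(s_4, k_4) = 0x659D0
s_6 = Round(s_5, k_5) = 0x6F01C

0x5685C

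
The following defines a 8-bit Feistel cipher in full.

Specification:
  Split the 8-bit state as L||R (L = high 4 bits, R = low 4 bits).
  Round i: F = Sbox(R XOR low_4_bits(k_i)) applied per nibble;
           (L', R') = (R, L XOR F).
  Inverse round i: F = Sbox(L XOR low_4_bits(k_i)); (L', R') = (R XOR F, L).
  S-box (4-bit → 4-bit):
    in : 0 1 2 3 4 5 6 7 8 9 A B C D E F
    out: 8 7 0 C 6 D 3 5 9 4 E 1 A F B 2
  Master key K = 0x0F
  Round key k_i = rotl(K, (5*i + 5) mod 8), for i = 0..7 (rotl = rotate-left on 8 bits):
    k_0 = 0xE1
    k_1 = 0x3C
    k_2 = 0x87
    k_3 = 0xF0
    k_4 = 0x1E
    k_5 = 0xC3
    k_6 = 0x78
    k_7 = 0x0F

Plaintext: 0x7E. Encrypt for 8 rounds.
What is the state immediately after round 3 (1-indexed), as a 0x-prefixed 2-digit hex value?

s_0 = plaintext = 0x7E
s_1 = Round(s_0, k_0) = 0xE5
s_2 = Round(s_1, k_1) = 0x5A
s_3 = Round(s_2, k_2) = 0xAA
s_4 = Round(s_3, k_3) = 0xA4
s_5 = Round(s_4, k_4) = 0x44
s_6 = Round(s_5, k_5) = 0x41
s_7 = Round(s_6, k_6) = 0x10
s_8 = Round(s_7, k_7) = 0x03

0xAA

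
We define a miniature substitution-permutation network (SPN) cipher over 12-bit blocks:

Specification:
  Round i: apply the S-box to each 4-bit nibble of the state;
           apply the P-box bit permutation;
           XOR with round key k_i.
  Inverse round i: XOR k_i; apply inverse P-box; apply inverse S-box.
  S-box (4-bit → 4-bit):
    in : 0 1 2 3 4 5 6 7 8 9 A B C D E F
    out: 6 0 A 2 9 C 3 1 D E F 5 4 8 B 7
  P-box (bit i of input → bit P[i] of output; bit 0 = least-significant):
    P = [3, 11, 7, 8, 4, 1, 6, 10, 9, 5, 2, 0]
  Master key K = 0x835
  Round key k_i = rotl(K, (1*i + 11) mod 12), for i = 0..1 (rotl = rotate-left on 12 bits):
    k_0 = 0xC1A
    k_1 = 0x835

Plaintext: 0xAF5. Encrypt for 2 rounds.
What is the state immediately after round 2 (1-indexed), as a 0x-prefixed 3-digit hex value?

s_0 = plaintext = 0xAF5
s_1 = Round(s_0, k_0) = 0xFED
s_2 = Round(s_1, k_1) = 0xF03

0xF03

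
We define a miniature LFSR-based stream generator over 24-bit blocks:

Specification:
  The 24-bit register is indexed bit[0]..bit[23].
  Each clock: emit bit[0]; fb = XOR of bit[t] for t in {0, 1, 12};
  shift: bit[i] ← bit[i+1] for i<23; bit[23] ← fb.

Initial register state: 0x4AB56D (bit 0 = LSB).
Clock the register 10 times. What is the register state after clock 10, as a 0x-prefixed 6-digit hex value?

reg_0 = 0x4AB56D
clock 1: out=1, reg = 0x255AB6
clock 2: out=0, reg = 0x12AD5B
clock 3: out=1, reg = 0x0956AD
clock 4: out=1, reg = 0x04AB56
clock 5: out=0, reg = 0x8255AB
clock 6: out=1, reg = 0xC12AD5
clock 7: out=1, reg = 0xE0956A
clock 8: out=0, reg = 0x704AB5
clock 9: out=1, reg = 0xB8255A
clock 10: out=0, reg = 0xDC12AD

0xDC12AD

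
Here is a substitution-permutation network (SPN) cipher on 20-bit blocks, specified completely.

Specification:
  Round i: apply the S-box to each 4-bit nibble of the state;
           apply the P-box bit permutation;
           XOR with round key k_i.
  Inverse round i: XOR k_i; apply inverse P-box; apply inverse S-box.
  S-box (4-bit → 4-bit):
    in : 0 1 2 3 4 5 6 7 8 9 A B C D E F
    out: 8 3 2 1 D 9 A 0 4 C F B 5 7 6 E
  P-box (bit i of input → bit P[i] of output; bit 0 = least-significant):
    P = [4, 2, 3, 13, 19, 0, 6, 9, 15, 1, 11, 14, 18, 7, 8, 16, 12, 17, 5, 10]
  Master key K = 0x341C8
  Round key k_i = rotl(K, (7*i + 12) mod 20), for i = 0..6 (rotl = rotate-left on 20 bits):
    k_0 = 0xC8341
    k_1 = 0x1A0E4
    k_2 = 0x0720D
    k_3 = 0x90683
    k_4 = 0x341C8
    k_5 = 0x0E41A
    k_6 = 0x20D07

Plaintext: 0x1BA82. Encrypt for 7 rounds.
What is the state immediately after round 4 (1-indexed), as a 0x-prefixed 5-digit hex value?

0x299EB

s_0 = plaintext = 0x1BA82
s_1 = Round(s_0, k_0) = 0xB5B87
s_2 = Round(s_1, k_1) = 0x674A6
s_3 = Round(s_2, k_2) = 0xA9C48
s_4 = Round(s_3, k_3) = 0x299EB
s_5 = Round(s_4, k_4) = 0x0289D
s_6 = Round(s_5, k_5) = 0x0EAC6
s_7 = Round(s_6, k_6) = 0xAE0C1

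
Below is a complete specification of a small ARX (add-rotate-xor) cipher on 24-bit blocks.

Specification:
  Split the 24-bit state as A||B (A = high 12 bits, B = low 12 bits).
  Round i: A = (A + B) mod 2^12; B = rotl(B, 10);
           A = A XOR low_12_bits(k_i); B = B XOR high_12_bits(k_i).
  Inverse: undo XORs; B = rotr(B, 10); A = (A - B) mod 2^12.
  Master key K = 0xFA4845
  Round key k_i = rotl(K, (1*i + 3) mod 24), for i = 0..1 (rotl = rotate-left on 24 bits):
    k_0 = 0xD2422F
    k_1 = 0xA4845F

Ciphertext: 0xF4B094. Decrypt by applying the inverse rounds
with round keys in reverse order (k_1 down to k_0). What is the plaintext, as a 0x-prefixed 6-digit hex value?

s_0 = ciphertext = 0xF4B094
s_1 = InvRound(s_0, k_1) = 0xFA2B72
s_2 = InvRound(s_1, k_0) = 0x434959

0x434959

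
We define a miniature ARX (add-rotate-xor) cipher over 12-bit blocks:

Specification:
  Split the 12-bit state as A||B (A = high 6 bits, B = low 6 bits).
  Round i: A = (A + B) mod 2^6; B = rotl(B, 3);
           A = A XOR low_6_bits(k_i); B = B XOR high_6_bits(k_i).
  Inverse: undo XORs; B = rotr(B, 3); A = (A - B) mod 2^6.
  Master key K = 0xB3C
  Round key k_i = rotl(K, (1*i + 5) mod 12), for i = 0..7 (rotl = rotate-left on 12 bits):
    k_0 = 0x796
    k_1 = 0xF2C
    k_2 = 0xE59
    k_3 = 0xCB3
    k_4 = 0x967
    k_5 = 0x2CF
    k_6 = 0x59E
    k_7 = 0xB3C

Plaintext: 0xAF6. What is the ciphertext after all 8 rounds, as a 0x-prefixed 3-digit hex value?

s_0 = plaintext = 0xAF6
s_1 = Round(s_0, k_0) = 0xDE8
s_2 = Round(s_1, k_1) = 0xCF9
s_3 = Round(s_2, k_2) = 0xD76
s_4 = Round(s_3, k_3) = 0x604
s_5 = Round(s_4, k_4) = 0xEC5
s_6 = Round(s_5, k_5) = 0x3E3
s_7 = Round(s_6, k_6) = 0xB0A
s_8 = Round(s_7, k_7) = 0x2BD

0x2BD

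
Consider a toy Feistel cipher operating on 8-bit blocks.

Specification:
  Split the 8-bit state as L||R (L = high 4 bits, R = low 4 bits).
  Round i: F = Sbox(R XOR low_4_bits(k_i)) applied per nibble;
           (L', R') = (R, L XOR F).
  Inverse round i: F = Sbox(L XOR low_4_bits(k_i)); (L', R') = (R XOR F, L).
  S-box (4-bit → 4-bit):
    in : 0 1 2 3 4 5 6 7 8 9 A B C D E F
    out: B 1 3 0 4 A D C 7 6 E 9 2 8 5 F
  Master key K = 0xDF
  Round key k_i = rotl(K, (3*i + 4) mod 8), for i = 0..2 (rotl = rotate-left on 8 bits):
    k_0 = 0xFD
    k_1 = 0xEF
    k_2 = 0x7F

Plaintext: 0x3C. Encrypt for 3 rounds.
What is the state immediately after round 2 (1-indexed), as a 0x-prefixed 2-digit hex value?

0x24

s_0 = plaintext = 0x3C
s_1 = Round(s_0, k_0) = 0xC2
s_2 = Round(s_1, k_1) = 0x24
s_3 = Round(s_2, k_2) = 0x4B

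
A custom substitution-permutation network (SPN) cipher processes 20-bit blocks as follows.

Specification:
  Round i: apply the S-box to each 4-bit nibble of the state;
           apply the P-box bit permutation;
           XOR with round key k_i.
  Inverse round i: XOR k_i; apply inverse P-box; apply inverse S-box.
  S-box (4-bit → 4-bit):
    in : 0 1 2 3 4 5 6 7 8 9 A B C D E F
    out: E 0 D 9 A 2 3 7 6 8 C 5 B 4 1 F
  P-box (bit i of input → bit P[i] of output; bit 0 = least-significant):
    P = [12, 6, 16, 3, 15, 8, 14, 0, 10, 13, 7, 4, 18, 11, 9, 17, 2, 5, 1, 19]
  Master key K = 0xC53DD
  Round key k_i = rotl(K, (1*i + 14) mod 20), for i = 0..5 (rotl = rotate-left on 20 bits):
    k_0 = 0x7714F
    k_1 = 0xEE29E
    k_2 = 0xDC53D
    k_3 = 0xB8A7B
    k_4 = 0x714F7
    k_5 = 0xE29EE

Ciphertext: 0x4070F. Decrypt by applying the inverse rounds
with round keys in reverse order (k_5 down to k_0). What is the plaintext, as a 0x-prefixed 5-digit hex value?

s_0 = ciphertext = 0x4070F
s_1 = InvRound(s_0, k_5) = 0x40795
s_2 = InvRound(s_1, k_4) = 0x8A157
s_3 = InvRound(s_2, k_3) = 0x6055A
s_4 = InvRound(s_3, k_2) = 0xF9128
s_5 = InvRound(s_4, k_1) = 0x7D08B
s_6 = InvRound(s_5, k_0) = 0xE1865

0xE1865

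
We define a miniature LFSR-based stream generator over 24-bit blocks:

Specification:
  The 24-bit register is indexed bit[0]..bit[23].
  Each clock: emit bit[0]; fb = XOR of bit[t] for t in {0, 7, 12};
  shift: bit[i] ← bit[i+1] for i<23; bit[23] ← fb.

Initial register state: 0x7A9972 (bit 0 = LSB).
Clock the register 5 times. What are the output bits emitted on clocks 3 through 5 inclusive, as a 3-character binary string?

reg_0 = 0x7A9972
clock 1: out=0, reg = 0xBD4CB9
clock 2: out=1, reg = 0x5EA65C
clock 3: out=0, reg = 0x2F532E
clock 4: out=0, reg = 0x97A997
clock 5: out=1, reg = 0x4BD4CB

001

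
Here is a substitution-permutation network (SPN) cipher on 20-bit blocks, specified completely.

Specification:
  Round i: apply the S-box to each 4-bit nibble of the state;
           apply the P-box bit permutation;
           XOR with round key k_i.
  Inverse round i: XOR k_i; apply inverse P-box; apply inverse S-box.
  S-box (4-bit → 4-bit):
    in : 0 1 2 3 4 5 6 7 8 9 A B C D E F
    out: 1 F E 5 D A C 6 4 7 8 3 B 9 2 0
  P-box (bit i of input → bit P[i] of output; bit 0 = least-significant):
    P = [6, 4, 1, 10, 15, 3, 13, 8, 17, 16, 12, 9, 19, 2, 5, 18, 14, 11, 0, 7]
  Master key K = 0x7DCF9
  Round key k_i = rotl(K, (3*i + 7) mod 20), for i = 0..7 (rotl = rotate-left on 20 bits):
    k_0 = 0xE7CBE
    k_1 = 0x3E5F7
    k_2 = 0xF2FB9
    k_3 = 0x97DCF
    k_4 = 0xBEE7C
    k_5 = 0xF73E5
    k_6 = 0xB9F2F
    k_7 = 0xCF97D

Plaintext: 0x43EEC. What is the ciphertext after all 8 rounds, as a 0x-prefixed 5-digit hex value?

s_0 = plaintext = 0x43EEC
s_1 = Round(s_0, k_0) = 0x73847
s_2 = Round(s_1, k_1) = 0xB5CC4
s_3 = Round(s_2, k_2) = 0x8E0F7
s_4 = Round(s_3, k_3) = 0xB7DD8
s_5 = Round(s_4, k_4) = 0x9255A
s_6 = Round(s_5, k_5) = 0xA3CC8
s_7 = Round(s_6, k_6) = 0x01C85
s_8 = Round(s_7, k_7) = 0x39F49

0x39F49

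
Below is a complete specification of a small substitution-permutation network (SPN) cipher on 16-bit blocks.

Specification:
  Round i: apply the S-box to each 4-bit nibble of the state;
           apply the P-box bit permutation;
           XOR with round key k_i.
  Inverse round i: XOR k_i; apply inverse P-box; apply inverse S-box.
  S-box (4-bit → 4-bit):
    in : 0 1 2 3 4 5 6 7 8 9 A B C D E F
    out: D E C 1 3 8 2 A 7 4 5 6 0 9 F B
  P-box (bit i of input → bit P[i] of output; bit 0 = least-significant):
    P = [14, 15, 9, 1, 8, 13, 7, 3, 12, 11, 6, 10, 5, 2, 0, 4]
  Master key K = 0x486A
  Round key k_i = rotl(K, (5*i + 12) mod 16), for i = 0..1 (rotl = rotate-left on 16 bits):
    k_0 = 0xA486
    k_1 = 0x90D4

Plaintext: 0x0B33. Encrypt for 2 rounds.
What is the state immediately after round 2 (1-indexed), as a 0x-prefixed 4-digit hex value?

0x25EB

s_0 = plaintext = 0x0B33
s_1 = Round(s_0, k_0) = 0xEDF7
s_2 = Round(s_1, k_1) = 0x25EB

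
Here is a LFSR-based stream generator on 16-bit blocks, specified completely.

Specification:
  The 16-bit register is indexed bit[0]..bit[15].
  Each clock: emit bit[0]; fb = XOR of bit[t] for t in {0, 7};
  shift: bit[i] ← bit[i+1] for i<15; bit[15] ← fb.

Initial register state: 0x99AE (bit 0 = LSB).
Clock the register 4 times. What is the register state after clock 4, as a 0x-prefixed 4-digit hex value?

reg_0 = 0x99AE
clock 1: out=0, reg = 0xCCD7
clock 2: out=1, reg = 0x666B
clock 3: out=1, reg = 0xB335
clock 4: out=1, reg = 0xD99A

0xD99A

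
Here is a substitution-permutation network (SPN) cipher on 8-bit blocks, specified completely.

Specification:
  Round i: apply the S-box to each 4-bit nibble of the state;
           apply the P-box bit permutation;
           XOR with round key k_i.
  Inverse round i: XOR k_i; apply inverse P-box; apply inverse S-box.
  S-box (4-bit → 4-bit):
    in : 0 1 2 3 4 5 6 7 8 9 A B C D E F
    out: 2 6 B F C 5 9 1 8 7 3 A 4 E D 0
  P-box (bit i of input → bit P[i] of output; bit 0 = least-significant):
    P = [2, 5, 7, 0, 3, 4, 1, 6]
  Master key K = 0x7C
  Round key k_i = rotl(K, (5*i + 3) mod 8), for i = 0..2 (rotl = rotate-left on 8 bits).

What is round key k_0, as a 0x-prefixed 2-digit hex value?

K = 0x7C
k_0 = rotl(K, (5*0+3) mod 8) = rotl(K, 3) = 0xE3

0xE3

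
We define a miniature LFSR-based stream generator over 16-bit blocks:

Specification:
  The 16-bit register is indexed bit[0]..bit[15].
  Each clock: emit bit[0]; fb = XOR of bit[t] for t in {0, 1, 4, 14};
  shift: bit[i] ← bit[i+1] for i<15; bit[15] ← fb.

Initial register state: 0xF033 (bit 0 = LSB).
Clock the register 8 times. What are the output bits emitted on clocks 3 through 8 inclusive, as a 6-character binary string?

001100

reg_0 = 0xF033
clock 1: out=1, reg = 0x7819
clock 2: out=1, reg = 0xBC0C
clock 3: out=0, reg = 0x5E06
clock 4: out=0, reg = 0x2F03
clock 5: out=1, reg = 0x1781
clock 6: out=1, reg = 0x8BC0
clock 7: out=0, reg = 0x45E0
clock 8: out=0, reg = 0xA2F0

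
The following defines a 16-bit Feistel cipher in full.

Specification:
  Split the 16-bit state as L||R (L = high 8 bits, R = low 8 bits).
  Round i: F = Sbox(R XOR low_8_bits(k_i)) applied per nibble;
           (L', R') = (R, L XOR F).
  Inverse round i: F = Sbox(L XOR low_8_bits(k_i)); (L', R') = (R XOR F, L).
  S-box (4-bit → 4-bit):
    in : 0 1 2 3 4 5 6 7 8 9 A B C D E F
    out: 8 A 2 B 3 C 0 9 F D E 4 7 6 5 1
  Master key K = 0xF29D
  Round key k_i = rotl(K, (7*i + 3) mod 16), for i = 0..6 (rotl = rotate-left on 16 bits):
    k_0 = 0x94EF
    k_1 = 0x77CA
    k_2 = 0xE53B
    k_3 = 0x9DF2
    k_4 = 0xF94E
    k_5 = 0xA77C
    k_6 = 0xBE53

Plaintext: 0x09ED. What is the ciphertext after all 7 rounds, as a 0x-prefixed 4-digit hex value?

s_0 = plaintext = 0x09ED
s_1 = Round(s_0, k_0) = 0xED8B
s_2 = Round(s_1, k_1) = 0x8BD7
s_3 = Round(s_2, k_2) = 0xD7DC
s_4 = Round(s_3, k_3) = 0xDCF2
s_5 = Round(s_4, k_4) = 0xF29B
s_6 = Round(s_5, k_5) = 0x9BAB
s_7 = Round(s_6, k_6) = 0xAB84

0xAB84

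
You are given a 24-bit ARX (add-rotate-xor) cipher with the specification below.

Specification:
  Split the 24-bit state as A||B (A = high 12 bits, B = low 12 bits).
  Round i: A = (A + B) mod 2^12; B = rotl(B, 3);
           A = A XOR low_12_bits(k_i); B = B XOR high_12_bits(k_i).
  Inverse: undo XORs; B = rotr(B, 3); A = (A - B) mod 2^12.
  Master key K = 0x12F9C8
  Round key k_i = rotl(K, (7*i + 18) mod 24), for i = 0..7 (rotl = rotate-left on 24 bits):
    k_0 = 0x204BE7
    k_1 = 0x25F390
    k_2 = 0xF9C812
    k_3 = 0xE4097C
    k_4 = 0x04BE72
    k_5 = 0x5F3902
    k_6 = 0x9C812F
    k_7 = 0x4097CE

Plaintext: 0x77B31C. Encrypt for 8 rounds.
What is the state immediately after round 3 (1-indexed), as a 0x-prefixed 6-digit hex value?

s_0 = plaintext = 0x77B31C
s_1 = Round(s_0, k_0) = 0x170AE5
s_2 = Round(s_1, k_1) = 0xFC5572
s_3 = Round(s_2, k_2) = 0xD2540E
s_4 = Round(s_3, k_3) = 0x84FE32
s_5 = Round(s_4, k_4) = 0x8F31DC
s_6 = Round(s_5, k_5) = 0x3CDB13
s_7 = Round(s_6, k_6) = 0xFCF155
s_8 = Round(s_7, k_7) = 0x6EAEA1

0xD2540E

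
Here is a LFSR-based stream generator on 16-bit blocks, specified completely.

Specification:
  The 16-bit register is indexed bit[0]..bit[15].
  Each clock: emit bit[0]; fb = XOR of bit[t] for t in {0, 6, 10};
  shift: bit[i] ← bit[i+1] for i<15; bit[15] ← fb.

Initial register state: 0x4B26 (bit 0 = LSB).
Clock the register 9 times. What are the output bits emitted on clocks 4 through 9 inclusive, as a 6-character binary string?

001001

reg_0 = 0x4B26
clock 1: out=0, reg = 0x2593
clock 2: out=1, reg = 0x12C9
clock 3: out=1, reg = 0x0964
clock 4: out=0, reg = 0x84B2
clock 5: out=0, reg = 0xC259
clock 6: out=1, reg = 0x612C
clock 7: out=0, reg = 0x3096
clock 8: out=0, reg = 0x184B
clock 9: out=1, reg = 0x0C25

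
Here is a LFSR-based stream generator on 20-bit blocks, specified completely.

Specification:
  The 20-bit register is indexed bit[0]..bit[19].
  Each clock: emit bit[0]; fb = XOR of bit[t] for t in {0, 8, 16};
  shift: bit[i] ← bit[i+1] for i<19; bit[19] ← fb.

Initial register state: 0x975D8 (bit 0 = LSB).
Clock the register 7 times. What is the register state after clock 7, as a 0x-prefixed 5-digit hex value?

reg_0 = 0x975D8
clock 1: out=0, reg = 0x4BAEC
clock 2: out=0, reg = 0x25D76
clock 3: out=0, reg = 0x92EBB
clock 4: out=1, reg = 0x4975D
clock 5: out=1, reg = 0x24BAE
clock 6: out=0, reg = 0x925D7
clock 7: out=1, reg = 0xC92EB

0xC92EB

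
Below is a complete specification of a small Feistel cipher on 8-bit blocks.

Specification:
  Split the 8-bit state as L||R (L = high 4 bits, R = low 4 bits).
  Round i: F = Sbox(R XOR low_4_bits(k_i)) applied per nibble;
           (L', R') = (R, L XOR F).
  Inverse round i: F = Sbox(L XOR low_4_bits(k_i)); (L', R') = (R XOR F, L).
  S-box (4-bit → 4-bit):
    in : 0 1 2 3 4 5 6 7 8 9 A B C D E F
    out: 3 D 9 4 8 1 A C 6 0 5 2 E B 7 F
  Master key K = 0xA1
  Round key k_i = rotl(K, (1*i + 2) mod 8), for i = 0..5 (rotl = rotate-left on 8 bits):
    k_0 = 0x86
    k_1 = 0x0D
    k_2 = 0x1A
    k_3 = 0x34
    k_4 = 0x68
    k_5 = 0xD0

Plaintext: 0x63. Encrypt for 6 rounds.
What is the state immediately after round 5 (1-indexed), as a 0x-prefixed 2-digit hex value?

s_0 = plaintext = 0x63
s_1 = Round(s_0, k_0) = 0x37
s_2 = Round(s_1, k_1) = 0x76
s_3 = Round(s_2, k_2) = 0x69
s_4 = Round(s_3, k_3) = 0x9D
s_5 = Round(s_4, k_4) = 0xD8
s_6 = Round(s_5, k_5) = 0x8B

0xD8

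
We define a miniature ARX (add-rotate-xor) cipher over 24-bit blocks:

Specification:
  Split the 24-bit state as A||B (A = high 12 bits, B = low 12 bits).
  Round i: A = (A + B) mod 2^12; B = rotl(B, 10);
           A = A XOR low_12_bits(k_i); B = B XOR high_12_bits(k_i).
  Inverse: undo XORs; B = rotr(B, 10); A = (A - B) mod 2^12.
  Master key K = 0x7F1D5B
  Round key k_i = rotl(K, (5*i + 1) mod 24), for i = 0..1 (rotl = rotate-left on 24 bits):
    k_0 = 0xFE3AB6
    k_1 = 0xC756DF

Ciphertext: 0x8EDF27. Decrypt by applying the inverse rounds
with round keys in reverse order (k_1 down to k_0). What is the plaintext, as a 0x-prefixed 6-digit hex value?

0xFB0AAC

s_0 = ciphertext = 0x8EDF27
s_1 = InvRound(s_0, k_1) = 0x0EAD48
s_2 = InvRound(s_1, k_0) = 0xFB0AAC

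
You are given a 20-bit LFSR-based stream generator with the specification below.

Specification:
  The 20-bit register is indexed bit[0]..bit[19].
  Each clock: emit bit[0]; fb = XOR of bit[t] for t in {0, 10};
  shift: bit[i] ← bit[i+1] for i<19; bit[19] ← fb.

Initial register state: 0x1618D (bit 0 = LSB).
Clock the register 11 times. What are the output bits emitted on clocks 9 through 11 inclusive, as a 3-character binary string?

reg_0 = 0x1618D
clock 1: out=1, reg = 0x8B0C6
clock 2: out=0, reg = 0x45863
clock 3: out=1, reg = 0xA2C31
clock 4: out=1, reg = 0x51618
clock 5: out=0, reg = 0xA8B0C
clock 6: out=0, reg = 0x54586
clock 7: out=0, reg = 0xAA2C3
clock 8: out=1, reg = 0xD5161
clock 9: out=1, reg = 0xEA8B0
clock 10: out=0, reg = 0x75458
clock 11: out=0, reg = 0xBAA2C

100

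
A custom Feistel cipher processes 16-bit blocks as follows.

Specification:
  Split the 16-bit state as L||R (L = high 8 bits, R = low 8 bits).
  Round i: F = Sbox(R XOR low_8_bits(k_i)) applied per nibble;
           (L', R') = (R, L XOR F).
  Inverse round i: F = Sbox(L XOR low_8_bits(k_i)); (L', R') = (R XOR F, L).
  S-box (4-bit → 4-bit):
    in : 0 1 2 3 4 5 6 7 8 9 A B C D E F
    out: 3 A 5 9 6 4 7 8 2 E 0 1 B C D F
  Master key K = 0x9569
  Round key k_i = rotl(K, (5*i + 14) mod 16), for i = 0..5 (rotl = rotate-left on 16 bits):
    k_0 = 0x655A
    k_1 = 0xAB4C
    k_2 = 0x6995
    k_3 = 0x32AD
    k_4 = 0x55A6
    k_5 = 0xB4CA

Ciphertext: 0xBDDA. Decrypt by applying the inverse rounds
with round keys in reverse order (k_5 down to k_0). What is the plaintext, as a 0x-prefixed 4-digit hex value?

0x2683

s_0 = ciphertext = 0xBDDA
s_1 = InvRound(s_0, k_5) = 0x52BD
s_2 = InvRound(s_1, k_4) = 0x4B52
s_3 = InvRound(s_2, k_3) = 0x854B
s_4 = InvRound(s_3, k_2) = 0xE885
s_5 = InvRound(s_4, k_1) = 0x83E8
s_6 = InvRound(s_5, k_0) = 0x2683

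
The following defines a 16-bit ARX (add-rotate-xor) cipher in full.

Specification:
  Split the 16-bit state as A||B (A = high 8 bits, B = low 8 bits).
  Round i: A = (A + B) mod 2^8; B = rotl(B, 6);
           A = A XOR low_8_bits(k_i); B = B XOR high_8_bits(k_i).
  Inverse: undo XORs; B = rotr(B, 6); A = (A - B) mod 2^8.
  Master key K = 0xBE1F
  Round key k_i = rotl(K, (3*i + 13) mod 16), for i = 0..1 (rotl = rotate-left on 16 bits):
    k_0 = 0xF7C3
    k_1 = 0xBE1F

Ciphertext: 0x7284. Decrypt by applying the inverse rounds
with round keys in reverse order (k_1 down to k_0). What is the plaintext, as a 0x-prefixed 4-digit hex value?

0xCA7C

s_0 = ciphertext = 0x7284
s_1 = InvRound(s_0, k_1) = 0x85E8
s_2 = InvRound(s_1, k_0) = 0xCA7C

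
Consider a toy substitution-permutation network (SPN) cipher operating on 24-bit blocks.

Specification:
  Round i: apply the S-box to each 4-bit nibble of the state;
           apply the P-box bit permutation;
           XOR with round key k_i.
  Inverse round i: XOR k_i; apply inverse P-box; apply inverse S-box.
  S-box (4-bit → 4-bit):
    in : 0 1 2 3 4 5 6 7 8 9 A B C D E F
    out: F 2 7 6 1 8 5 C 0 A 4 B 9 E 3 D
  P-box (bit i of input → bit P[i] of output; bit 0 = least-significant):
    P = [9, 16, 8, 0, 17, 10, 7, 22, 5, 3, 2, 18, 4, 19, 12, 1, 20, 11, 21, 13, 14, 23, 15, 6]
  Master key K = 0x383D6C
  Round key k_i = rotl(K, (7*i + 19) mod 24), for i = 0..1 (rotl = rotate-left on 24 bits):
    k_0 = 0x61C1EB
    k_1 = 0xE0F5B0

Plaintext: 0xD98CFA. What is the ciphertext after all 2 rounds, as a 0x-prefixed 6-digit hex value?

s_0 = plaintext = 0xD98CFA
s_1 = Round(s_0, k_0) = 0xA7680B
s_2 = Round(s_1, k_1) = 0x834321

0x834321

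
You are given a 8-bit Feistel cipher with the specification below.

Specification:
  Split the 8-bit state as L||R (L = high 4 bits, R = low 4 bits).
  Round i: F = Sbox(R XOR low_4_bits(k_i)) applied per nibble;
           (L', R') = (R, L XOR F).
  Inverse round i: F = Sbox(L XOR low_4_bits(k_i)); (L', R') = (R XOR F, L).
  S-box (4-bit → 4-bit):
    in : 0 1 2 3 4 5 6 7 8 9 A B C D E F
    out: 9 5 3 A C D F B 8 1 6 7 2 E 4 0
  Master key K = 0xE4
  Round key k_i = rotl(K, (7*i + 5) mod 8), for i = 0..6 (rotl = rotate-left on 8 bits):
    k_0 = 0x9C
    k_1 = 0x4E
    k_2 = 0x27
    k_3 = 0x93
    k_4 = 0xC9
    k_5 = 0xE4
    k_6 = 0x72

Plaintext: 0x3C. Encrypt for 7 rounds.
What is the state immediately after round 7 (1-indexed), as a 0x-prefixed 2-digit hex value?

s_0 = plaintext = 0x3C
s_1 = Round(s_0, k_0) = 0xCA
s_2 = Round(s_1, k_1) = 0xA0
s_3 = Round(s_2, k_2) = 0x01
s_4 = Round(s_3, k_3) = 0x13
s_5 = Round(s_4, k_4) = 0x37
s_6 = Round(s_5, k_5) = 0x79
s_7 = Round(s_6, k_6) = 0x90

0x90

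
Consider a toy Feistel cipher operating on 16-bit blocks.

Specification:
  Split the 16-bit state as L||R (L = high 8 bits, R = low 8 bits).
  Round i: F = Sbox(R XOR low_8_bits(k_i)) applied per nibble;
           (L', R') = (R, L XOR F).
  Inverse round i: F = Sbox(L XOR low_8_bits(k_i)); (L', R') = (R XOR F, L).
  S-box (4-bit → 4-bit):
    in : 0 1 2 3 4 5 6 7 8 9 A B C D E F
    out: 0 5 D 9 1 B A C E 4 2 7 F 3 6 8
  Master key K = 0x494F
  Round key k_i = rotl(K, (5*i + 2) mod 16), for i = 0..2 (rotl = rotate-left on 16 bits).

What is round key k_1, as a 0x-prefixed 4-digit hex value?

0xA7A4

K = 0x494F
k_0 = rotl(K, (5*0+2) mod 16) = rotl(K, 2) = 0x253D
k_1 = rotl(K, (5*1+2) mod 16) = rotl(K, 7) = 0xA7A4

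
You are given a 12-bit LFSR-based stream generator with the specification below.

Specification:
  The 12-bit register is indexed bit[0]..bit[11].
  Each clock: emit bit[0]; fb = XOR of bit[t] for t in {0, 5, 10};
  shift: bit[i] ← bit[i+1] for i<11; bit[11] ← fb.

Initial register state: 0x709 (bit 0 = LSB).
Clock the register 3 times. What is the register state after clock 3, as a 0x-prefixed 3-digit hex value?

reg_0 = 0x709
clock 1: out=1, reg = 0x384
clock 2: out=0, reg = 0x1C2
clock 3: out=0, reg = 0x0E1

0x0E1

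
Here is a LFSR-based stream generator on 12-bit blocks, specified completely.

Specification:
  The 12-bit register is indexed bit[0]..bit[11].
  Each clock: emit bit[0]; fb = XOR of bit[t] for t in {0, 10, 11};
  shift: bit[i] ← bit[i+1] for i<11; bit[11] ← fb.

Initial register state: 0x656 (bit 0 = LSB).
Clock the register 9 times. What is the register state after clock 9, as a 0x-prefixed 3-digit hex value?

reg_0 = 0x656
clock 1: out=0, reg = 0xB2B
clock 2: out=1, reg = 0x595
clock 3: out=1, reg = 0x2CA
clock 4: out=0, reg = 0x165
clock 5: out=1, reg = 0x8B2
clock 6: out=0, reg = 0xC59
clock 7: out=1, reg = 0xE2C
clock 8: out=0, reg = 0x716
clock 9: out=0, reg = 0xB8B

0xB8B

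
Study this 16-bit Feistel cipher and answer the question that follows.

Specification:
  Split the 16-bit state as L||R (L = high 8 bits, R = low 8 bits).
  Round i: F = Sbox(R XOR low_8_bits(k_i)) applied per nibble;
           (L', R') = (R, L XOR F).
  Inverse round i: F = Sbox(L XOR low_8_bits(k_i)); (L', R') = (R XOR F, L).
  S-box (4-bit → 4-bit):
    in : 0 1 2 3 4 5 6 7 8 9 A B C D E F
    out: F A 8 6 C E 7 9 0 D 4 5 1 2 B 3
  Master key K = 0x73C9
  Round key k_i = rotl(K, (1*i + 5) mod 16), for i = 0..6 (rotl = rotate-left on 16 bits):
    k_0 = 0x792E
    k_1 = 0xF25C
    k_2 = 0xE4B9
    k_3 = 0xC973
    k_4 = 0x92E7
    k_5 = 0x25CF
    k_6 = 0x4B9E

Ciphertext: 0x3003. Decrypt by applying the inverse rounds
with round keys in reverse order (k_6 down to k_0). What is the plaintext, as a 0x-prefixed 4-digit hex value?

s_0 = ciphertext = 0x3003
s_1 = InvRound(s_0, k_6) = 0x4830
s_2 = InvRound(s_1, k_5) = 0x3948
s_3 = InvRound(s_2, k_4) = 0x6339
s_4 = InvRound(s_3, k_3) = 0x9663
s_5 = InvRound(s_4, k_2) = 0xE096
s_6 = InvRound(s_5, k_1) = 0xC7E0
s_7 = InvRound(s_6, k_0) = 0x5DC7

0x5DC7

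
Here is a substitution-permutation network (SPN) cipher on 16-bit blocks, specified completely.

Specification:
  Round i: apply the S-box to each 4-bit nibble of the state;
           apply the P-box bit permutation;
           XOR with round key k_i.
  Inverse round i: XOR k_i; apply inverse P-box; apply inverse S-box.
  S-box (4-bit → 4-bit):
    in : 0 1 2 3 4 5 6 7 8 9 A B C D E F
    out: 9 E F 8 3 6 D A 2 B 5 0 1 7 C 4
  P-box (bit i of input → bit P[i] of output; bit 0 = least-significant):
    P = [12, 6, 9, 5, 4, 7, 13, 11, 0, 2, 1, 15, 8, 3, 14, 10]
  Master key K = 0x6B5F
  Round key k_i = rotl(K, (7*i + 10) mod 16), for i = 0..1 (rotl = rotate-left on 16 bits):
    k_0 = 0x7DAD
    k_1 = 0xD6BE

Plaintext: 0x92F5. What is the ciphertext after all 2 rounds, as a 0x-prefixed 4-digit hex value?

s_0 = plaintext = 0x92F5
s_1 = Round(s_0, k_0) = 0xDAE2
s_2 = Round(s_1, k_1) = 0xADD5

0xADD5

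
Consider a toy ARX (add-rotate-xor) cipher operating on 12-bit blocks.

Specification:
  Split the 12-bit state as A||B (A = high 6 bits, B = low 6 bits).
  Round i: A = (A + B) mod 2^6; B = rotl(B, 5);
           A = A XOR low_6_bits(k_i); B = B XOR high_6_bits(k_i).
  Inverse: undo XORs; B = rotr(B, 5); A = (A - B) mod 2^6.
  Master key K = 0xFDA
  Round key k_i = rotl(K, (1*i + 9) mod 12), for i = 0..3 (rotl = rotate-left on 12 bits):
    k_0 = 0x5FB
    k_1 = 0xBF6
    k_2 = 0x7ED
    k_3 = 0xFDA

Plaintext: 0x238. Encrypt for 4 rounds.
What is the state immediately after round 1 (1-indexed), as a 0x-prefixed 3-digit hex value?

s_0 = plaintext = 0x238
s_1 = Round(s_0, k_0) = 0xECB
s_2 = Round(s_1, k_1) = 0xC0A
s_3 = Round(s_2, k_2) = 0x5DA
s_4 = Round(s_3, k_3) = 0xAF2

0xECB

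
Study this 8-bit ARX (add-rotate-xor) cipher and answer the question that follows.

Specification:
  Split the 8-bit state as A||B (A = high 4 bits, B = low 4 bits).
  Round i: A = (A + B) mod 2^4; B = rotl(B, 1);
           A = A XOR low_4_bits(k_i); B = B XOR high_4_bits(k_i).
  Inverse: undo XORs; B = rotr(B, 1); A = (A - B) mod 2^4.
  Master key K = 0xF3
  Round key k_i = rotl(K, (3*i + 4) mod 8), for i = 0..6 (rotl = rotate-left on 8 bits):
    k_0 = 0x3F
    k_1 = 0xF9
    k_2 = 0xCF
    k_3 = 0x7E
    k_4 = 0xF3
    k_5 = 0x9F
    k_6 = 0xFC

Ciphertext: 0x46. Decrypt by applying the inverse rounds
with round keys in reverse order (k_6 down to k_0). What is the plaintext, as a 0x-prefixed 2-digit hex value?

s_0 = ciphertext = 0x46
s_1 = InvRound(s_0, k_6) = 0xCC
s_2 = InvRound(s_1, k_5) = 0x9A
s_3 = InvRound(s_2, k_4) = 0x0A
s_4 = InvRound(s_3, k_3) = 0x0E
s_5 = InvRound(s_4, k_2) = 0xE1
s_6 = InvRound(s_5, k_1) = 0x07
s_7 = InvRound(s_6, k_0) = 0xD2

0xD2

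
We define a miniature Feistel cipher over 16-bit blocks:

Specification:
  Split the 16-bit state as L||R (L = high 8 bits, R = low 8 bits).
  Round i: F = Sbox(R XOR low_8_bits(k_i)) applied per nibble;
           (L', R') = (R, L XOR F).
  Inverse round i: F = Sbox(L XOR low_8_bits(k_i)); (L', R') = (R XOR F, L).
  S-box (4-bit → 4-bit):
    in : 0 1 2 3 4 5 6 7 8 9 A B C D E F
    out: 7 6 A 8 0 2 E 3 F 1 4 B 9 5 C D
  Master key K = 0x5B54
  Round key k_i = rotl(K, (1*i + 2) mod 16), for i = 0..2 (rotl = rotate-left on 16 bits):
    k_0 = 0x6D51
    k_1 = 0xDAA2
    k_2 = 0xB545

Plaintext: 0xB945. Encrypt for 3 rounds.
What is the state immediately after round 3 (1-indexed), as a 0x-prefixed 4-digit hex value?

s_0 = plaintext = 0xB945
s_1 = Round(s_0, k_0) = 0x45D9
s_2 = Round(s_1, k_1) = 0xD97E
s_3 = Round(s_2, k_2) = 0x7E52

0x7E52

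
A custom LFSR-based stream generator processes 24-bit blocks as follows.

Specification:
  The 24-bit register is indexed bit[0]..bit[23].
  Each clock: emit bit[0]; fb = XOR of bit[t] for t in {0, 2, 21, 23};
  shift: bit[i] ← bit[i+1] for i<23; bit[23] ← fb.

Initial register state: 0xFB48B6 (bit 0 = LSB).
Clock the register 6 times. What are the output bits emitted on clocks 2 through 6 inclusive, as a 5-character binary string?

reg_0 = 0xFB48B6
clock 1: out=0, reg = 0xFDA45B
clock 2: out=1, reg = 0xFED22D
clock 3: out=1, reg = 0x7F6916
clock 4: out=0, reg = 0x3FB48B
clock 5: out=1, reg = 0x1FDA45
clock 6: out=1, reg = 0x0FED22

11011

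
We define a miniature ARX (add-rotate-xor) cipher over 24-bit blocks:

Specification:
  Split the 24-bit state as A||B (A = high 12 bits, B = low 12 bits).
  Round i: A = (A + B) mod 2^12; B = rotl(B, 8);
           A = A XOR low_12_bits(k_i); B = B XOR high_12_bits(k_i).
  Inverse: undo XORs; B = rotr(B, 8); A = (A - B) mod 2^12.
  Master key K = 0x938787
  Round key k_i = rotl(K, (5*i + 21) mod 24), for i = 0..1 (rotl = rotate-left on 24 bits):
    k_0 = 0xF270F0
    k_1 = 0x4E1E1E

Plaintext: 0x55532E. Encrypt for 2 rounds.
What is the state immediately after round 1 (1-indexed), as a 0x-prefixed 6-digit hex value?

0x873115

s_0 = plaintext = 0x55532E
s_1 = Round(s_0, k_0) = 0x873115
s_2 = Round(s_1, k_1) = 0x7961F0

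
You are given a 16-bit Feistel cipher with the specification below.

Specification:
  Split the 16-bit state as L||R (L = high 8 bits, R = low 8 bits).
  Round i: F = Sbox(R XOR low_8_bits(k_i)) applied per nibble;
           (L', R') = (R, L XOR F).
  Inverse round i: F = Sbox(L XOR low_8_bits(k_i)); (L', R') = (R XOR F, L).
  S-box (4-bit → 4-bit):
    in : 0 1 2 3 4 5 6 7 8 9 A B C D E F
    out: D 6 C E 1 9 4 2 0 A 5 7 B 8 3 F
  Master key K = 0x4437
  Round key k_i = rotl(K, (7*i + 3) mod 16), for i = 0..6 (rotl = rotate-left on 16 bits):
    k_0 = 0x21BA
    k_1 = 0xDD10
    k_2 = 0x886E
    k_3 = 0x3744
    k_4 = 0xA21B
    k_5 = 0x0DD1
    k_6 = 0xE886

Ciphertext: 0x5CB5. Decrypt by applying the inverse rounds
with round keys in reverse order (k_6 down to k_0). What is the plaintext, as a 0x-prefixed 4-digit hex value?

0xD6A2

s_0 = ciphertext = 0x5CB5
s_1 = InvRound(s_0, k_6) = 0x305C
s_2 = InvRound(s_1, k_5) = 0x6A30
s_3 = InvRound(s_2, k_4) = 0x166A
s_4 = InvRound(s_3, k_3) = 0xF616
s_5 = InvRound(s_4, k_2) = 0xB6F6
s_6 = InvRound(s_5, k_1) = 0xA2B6
s_7 = InvRound(s_6, k_0) = 0xD6A2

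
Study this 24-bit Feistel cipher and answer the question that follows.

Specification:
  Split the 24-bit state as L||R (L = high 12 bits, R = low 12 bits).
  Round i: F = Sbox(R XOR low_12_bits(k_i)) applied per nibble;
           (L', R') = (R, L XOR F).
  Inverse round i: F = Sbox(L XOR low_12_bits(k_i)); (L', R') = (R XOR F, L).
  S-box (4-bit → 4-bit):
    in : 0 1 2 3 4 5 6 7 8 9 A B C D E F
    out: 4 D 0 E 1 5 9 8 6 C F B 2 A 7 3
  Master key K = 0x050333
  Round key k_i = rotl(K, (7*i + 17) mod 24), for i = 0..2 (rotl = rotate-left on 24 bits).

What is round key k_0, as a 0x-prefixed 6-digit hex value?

0x660A06

K = 0x050333
k_0 = rotl(K, (7*0+17) mod 24) = rotl(K, 17) = 0x660A06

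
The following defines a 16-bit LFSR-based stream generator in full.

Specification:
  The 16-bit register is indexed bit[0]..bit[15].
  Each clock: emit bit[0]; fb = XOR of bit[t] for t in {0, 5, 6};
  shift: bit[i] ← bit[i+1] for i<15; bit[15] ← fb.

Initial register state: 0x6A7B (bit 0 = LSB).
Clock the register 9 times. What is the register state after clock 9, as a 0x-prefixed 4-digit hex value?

0x40B5

reg_0 = 0x6A7B
clock 1: out=1, reg = 0xB53D
clock 2: out=1, reg = 0x5A9E
clock 3: out=0, reg = 0x2D4F
clock 4: out=1, reg = 0x16A7
clock 5: out=1, reg = 0x0B53
clock 6: out=1, reg = 0x05A9
clock 7: out=1, reg = 0x02D4
clock 8: out=0, reg = 0x816A
clock 9: out=0, reg = 0x40B5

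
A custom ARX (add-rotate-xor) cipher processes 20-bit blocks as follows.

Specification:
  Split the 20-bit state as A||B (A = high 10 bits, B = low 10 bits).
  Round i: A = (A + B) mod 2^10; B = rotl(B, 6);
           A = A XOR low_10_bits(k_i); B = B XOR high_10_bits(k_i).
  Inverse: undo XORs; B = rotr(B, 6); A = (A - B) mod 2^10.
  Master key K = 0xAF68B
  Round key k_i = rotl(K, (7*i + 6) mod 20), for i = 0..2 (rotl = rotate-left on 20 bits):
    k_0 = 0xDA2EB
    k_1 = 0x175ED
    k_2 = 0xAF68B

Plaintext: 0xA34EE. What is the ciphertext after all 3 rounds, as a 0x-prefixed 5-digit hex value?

s_0 = plaintext = 0xA34EE
s_1 = Round(s_0, k_0) = 0x640E6
s_2 = Round(s_1, k_1) = 0xE6DD3
s_3 = Round(s_2, k_2) = 0xF9660

0xF9660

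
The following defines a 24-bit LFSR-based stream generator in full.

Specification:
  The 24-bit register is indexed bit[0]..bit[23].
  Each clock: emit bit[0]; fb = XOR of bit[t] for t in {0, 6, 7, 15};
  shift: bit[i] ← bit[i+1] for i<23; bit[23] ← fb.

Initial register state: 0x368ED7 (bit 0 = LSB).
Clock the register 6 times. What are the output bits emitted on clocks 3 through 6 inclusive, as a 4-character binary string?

1010

reg_0 = 0x368ED7
clock 1: out=1, reg = 0x1B476B
clock 2: out=1, reg = 0x0DA3B5
clock 3: out=1, reg = 0x86D1DA
clock 4: out=0, reg = 0xC368ED
clock 5: out=1, reg = 0xE1B476
clock 6: out=0, reg = 0x70DA3B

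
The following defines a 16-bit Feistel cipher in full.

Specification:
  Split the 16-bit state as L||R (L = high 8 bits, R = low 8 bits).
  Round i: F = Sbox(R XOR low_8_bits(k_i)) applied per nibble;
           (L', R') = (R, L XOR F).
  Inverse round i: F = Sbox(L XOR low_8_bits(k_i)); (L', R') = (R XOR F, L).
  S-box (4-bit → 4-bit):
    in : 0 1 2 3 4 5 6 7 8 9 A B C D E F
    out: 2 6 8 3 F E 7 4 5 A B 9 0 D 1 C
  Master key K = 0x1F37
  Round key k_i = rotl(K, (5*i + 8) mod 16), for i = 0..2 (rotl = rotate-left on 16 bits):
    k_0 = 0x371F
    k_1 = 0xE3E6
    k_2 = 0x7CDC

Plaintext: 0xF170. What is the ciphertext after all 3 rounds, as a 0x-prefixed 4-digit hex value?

s_0 = plaintext = 0xF170
s_1 = Round(s_0, k_0) = 0x708D
s_2 = Round(s_1, k_1) = 0x8D09
s_3 = Round(s_2, k_2) = 0x0953

0x0953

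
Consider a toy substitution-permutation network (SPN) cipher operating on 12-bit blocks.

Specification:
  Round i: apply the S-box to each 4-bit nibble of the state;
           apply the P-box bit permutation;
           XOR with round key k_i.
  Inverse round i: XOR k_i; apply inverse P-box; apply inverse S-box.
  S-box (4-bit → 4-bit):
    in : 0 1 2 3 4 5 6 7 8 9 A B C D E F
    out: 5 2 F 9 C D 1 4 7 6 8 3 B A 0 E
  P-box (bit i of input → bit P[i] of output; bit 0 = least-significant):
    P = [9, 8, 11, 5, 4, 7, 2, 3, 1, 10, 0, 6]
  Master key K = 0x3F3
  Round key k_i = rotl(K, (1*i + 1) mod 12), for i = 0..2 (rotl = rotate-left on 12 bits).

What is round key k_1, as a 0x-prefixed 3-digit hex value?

K = 0x3F3
k_0 = rotl(K, (1*0+1) mod 12) = rotl(K, 1) = 0x7E6
k_1 = rotl(K, (1*1+1) mod 12) = rotl(K, 2) = 0xFCC

0xFCC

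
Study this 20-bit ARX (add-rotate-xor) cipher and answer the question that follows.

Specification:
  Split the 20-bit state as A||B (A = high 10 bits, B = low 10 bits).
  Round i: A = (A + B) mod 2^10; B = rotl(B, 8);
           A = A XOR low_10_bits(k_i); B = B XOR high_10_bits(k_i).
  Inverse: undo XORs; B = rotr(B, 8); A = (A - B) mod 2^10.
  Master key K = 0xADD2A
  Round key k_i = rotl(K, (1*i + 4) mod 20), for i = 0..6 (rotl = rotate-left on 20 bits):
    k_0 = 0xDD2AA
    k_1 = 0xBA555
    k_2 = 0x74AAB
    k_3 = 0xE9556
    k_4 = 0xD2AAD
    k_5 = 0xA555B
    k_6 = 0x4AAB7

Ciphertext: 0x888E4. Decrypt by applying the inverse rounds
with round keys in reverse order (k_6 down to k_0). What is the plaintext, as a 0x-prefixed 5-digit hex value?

0x7B3C7

s_0 = ciphertext = 0x888E4
s_1 = InvRound(s_0, k_6) = 0x57339
s_2 = InvRound(s_1, k_5) = 0x55AB1
s_3 = InvRound(s_2, k_4) = 0x03BED
s_4 = InvRound(s_3, k_3) = 0x0E120
s_5 = InvRound(s_4, k_2) = 0xB2FC8
s_6 = InvRound(s_5, k_1) = 0xC6485
s_7 = InvRound(s_6, k_0) = 0x7B3C7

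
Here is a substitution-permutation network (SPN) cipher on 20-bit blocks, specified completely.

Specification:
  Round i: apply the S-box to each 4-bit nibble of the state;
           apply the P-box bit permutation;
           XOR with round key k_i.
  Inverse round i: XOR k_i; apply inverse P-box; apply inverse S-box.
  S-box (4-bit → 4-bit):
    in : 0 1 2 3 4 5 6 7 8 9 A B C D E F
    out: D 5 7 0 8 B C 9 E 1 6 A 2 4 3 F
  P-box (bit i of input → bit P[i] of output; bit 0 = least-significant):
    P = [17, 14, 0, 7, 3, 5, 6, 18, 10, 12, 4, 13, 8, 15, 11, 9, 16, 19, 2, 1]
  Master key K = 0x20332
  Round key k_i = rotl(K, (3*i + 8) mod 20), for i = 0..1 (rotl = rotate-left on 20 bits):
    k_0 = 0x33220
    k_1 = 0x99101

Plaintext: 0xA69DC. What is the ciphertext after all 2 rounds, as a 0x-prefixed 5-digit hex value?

s_0 = plaintext = 0xA69DC
s_1 = Round(s_0, k_0) = 0xB7C64
s_2 = Round(s_1, k_1) = 0x582C3

0x582C3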